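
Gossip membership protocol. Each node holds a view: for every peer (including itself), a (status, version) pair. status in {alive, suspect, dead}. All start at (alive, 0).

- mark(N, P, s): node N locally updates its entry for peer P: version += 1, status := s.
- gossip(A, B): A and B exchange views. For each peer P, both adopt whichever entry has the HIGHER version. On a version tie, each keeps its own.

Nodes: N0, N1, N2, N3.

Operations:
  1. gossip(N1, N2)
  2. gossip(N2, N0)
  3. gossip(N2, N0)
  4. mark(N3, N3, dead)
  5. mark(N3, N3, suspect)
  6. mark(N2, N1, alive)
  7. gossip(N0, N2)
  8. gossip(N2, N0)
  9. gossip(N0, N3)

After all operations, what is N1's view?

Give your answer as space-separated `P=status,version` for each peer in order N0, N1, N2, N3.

Op 1: gossip N1<->N2 -> N1.N0=(alive,v0) N1.N1=(alive,v0) N1.N2=(alive,v0) N1.N3=(alive,v0) | N2.N0=(alive,v0) N2.N1=(alive,v0) N2.N2=(alive,v0) N2.N3=(alive,v0)
Op 2: gossip N2<->N0 -> N2.N0=(alive,v0) N2.N1=(alive,v0) N2.N2=(alive,v0) N2.N3=(alive,v0) | N0.N0=(alive,v0) N0.N1=(alive,v0) N0.N2=(alive,v0) N0.N3=(alive,v0)
Op 3: gossip N2<->N0 -> N2.N0=(alive,v0) N2.N1=(alive,v0) N2.N2=(alive,v0) N2.N3=(alive,v0) | N0.N0=(alive,v0) N0.N1=(alive,v0) N0.N2=(alive,v0) N0.N3=(alive,v0)
Op 4: N3 marks N3=dead -> (dead,v1)
Op 5: N3 marks N3=suspect -> (suspect,v2)
Op 6: N2 marks N1=alive -> (alive,v1)
Op 7: gossip N0<->N2 -> N0.N0=(alive,v0) N0.N1=(alive,v1) N0.N2=(alive,v0) N0.N3=(alive,v0) | N2.N0=(alive,v0) N2.N1=(alive,v1) N2.N2=(alive,v0) N2.N3=(alive,v0)
Op 8: gossip N2<->N0 -> N2.N0=(alive,v0) N2.N1=(alive,v1) N2.N2=(alive,v0) N2.N3=(alive,v0) | N0.N0=(alive,v0) N0.N1=(alive,v1) N0.N2=(alive,v0) N0.N3=(alive,v0)
Op 9: gossip N0<->N3 -> N0.N0=(alive,v0) N0.N1=(alive,v1) N0.N2=(alive,v0) N0.N3=(suspect,v2) | N3.N0=(alive,v0) N3.N1=(alive,v1) N3.N2=(alive,v0) N3.N3=(suspect,v2)

Answer: N0=alive,0 N1=alive,0 N2=alive,0 N3=alive,0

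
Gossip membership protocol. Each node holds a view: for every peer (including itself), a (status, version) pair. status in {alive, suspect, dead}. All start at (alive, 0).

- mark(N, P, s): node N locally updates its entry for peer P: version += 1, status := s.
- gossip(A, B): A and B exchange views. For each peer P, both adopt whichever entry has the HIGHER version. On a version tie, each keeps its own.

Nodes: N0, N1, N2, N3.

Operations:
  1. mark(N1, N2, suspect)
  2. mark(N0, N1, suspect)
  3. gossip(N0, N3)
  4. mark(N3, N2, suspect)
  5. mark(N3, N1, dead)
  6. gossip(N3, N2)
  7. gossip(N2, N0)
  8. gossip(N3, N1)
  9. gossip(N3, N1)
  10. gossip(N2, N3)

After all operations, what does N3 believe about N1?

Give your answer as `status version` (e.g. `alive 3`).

Answer: dead 2

Derivation:
Op 1: N1 marks N2=suspect -> (suspect,v1)
Op 2: N0 marks N1=suspect -> (suspect,v1)
Op 3: gossip N0<->N3 -> N0.N0=(alive,v0) N0.N1=(suspect,v1) N0.N2=(alive,v0) N0.N3=(alive,v0) | N3.N0=(alive,v0) N3.N1=(suspect,v1) N3.N2=(alive,v0) N3.N3=(alive,v0)
Op 4: N3 marks N2=suspect -> (suspect,v1)
Op 5: N3 marks N1=dead -> (dead,v2)
Op 6: gossip N3<->N2 -> N3.N0=(alive,v0) N3.N1=(dead,v2) N3.N2=(suspect,v1) N3.N3=(alive,v0) | N2.N0=(alive,v0) N2.N1=(dead,v2) N2.N2=(suspect,v1) N2.N3=(alive,v0)
Op 7: gossip N2<->N0 -> N2.N0=(alive,v0) N2.N1=(dead,v2) N2.N2=(suspect,v1) N2.N3=(alive,v0) | N0.N0=(alive,v0) N0.N1=(dead,v2) N0.N2=(suspect,v1) N0.N3=(alive,v0)
Op 8: gossip N3<->N1 -> N3.N0=(alive,v0) N3.N1=(dead,v2) N3.N2=(suspect,v1) N3.N3=(alive,v0) | N1.N0=(alive,v0) N1.N1=(dead,v2) N1.N2=(suspect,v1) N1.N3=(alive,v0)
Op 9: gossip N3<->N1 -> N3.N0=(alive,v0) N3.N1=(dead,v2) N3.N2=(suspect,v1) N3.N3=(alive,v0) | N1.N0=(alive,v0) N1.N1=(dead,v2) N1.N2=(suspect,v1) N1.N3=(alive,v0)
Op 10: gossip N2<->N3 -> N2.N0=(alive,v0) N2.N1=(dead,v2) N2.N2=(suspect,v1) N2.N3=(alive,v0) | N3.N0=(alive,v0) N3.N1=(dead,v2) N3.N2=(suspect,v1) N3.N3=(alive,v0)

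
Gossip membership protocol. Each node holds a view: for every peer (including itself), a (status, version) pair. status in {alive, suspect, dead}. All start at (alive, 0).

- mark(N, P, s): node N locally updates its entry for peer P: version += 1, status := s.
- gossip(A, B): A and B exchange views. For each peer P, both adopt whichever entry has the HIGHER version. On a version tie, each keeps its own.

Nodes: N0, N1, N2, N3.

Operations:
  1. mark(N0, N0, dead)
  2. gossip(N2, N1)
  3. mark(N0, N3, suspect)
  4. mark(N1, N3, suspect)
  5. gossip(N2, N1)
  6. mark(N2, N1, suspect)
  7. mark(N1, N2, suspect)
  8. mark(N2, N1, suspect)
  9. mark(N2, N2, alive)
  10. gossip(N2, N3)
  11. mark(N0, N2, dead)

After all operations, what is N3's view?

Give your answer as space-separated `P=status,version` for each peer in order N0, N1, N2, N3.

Op 1: N0 marks N0=dead -> (dead,v1)
Op 2: gossip N2<->N1 -> N2.N0=(alive,v0) N2.N1=(alive,v0) N2.N2=(alive,v0) N2.N3=(alive,v0) | N1.N0=(alive,v0) N1.N1=(alive,v0) N1.N2=(alive,v0) N1.N3=(alive,v0)
Op 3: N0 marks N3=suspect -> (suspect,v1)
Op 4: N1 marks N3=suspect -> (suspect,v1)
Op 5: gossip N2<->N1 -> N2.N0=(alive,v0) N2.N1=(alive,v0) N2.N2=(alive,v0) N2.N3=(suspect,v1) | N1.N0=(alive,v0) N1.N1=(alive,v0) N1.N2=(alive,v0) N1.N3=(suspect,v1)
Op 6: N2 marks N1=suspect -> (suspect,v1)
Op 7: N1 marks N2=suspect -> (suspect,v1)
Op 8: N2 marks N1=suspect -> (suspect,v2)
Op 9: N2 marks N2=alive -> (alive,v1)
Op 10: gossip N2<->N3 -> N2.N0=(alive,v0) N2.N1=(suspect,v2) N2.N2=(alive,v1) N2.N3=(suspect,v1) | N3.N0=(alive,v0) N3.N1=(suspect,v2) N3.N2=(alive,v1) N3.N3=(suspect,v1)
Op 11: N0 marks N2=dead -> (dead,v1)

Answer: N0=alive,0 N1=suspect,2 N2=alive,1 N3=suspect,1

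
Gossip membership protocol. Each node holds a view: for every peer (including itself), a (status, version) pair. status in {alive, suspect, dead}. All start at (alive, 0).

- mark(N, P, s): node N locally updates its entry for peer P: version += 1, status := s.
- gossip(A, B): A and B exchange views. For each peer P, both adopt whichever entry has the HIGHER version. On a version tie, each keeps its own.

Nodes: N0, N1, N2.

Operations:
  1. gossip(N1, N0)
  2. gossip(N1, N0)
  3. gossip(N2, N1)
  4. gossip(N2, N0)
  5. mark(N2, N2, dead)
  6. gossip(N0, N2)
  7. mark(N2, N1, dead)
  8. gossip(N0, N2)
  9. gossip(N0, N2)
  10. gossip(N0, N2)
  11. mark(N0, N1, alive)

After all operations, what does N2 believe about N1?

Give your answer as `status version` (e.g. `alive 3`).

Answer: dead 1

Derivation:
Op 1: gossip N1<->N0 -> N1.N0=(alive,v0) N1.N1=(alive,v0) N1.N2=(alive,v0) | N0.N0=(alive,v0) N0.N1=(alive,v0) N0.N2=(alive,v0)
Op 2: gossip N1<->N0 -> N1.N0=(alive,v0) N1.N1=(alive,v0) N1.N2=(alive,v0) | N0.N0=(alive,v0) N0.N1=(alive,v0) N0.N2=(alive,v0)
Op 3: gossip N2<->N1 -> N2.N0=(alive,v0) N2.N1=(alive,v0) N2.N2=(alive,v0) | N1.N0=(alive,v0) N1.N1=(alive,v0) N1.N2=(alive,v0)
Op 4: gossip N2<->N0 -> N2.N0=(alive,v0) N2.N1=(alive,v0) N2.N2=(alive,v0) | N0.N0=(alive,v0) N0.N1=(alive,v0) N0.N2=(alive,v0)
Op 5: N2 marks N2=dead -> (dead,v1)
Op 6: gossip N0<->N2 -> N0.N0=(alive,v0) N0.N1=(alive,v0) N0.N2=(dead,v1) | N2.N0=(alive,v0) N2.N1=(alive,v0) N2.N2=(dead,v1)
Op 7: N2 marks N1=dead -> (dead,v1)
Op 8: gossip N0<->N2 -> N0.N0=(alive,v0) N0.N1=(dead,v1) N0.N2=(dead,v1) | N2.N0=(alive,v0) N2.N1=(dead,v1) N2.N2=(dead,v1)
Op 9: gossip N0<->N2 -> N0.N0=(alive,v0) N0.N1=(dead,v1) N0.N2=(dead,v1) | N2.N0=(alive,v0) N2.N1=(dead,v1) N2.N2=(dead,v1)
Op 10: gossip N0<->N2 -> N0.N0=(alive,v0) N0.N1=(dead,v1) N0.N2=(dead,v1) | N2.N0=(alive,v0) N2.N1=(dead,v1) N2.N2=(dead,v1)
Op 11: N0 marks N1=alive -> (alive,v2)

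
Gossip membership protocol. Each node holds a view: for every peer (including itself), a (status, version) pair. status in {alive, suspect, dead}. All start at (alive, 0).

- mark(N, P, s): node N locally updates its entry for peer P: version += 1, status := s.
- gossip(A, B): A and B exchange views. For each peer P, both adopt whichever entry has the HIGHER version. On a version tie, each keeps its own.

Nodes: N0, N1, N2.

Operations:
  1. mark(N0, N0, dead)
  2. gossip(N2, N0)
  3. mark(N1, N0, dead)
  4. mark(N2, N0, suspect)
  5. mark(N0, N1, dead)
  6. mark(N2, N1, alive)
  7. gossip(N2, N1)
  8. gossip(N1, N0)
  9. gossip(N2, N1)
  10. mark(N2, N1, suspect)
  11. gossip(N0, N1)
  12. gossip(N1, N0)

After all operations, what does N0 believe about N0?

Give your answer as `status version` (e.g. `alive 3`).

Answer: suspect 2

Derivation:
Op 1: N0 marks N0=dead -> (dead,v1)
Op 2: gossip N2<->N0 -> N2.N0=(dead,v1) N2.N1=(alive,v0) N2.N2=(alive,v0) | N0.N0=(dead,v1) N0.N1=(alive,v0) N0.N2=(alive,v0)
Op 3: N1 marks N0=dead -> (dead,v1)
Op 4: N2 marks N0=suspect -> (suspect,v2)
Op 5: N0 marks N1=dead -> (dead,v1)
Op 6: N2 marks N1=alive -> (alive,v1)
Op 7: gossip N2<->N1 -> N2.N0=(suspect,v2) N2.N1=(alive,v1) N2.N2=(alive,v0) | N1.N0=(suspect,v2) N1.N1=(alive,v1) N1.N2=(alive,v0)
Op 8: gossip N1<->N0 -> N1.N0=(suspect,v2) N1.N1=(alive,v1) N1.N2=(alive,v0) | N0.N0=(suspect,v2) N0.N1=(dead,v1) N0.N2=(alive,v0)
Op 9: gossip N2<->N1 -> N2.N0=(suspect,v2) N2.N1=(alive,v1) N2.N2=(alive,v0) | N1.N0=(suspect,v2) N1.N1=(alive,v1) N1.N2=(alive,v0)
Op 10: N2 marks N1=suspect -> (suspect,v2)
Op 11: gossip N0<->N1 -> N0.N0=(suspect,v2) N0.N1=(dead,v1) N0.N2=(alive,v0) | N1.N0=(suspect,v2) N1.N1=(alive,v1) N1.N2=(alive,v0)
Op 12: gossip N1<->N0 -> N1.N0=(suspect,v2) N1.N1=(alive,v1) N1.N2=(alive,v0) | N0.N0=(suspect,v2) N0.N1=(dead,v1) N0.N2=(alive,v0)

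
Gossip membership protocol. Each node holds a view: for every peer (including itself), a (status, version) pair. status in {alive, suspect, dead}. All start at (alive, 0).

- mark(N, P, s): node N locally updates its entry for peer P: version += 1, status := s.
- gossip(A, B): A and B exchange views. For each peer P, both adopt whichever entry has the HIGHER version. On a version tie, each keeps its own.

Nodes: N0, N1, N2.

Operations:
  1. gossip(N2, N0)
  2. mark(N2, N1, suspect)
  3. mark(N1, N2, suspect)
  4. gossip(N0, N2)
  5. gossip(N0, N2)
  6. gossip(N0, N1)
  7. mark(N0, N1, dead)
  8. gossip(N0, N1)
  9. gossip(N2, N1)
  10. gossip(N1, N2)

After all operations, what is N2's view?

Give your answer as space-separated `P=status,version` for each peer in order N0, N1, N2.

Answer: N0=alive,0 N1=dead,2 N2=suspect,1

Derivation:
Op 1: gossip N2<->N0 -> N2.N0=(alive,v0) N2.N1=(alive,v0) N2.N2=(alive,v0) | N0.N0=(alive,v0) N0.N1=(alive,v0) N0.N2=(alive,v0)
Op 2: N2 marks N1=suspect -> (suspect,v1)
Op 3: N1 marks N2=suspect -> (suspect,v1)
Op 4: gossip N0<->N2 -> N0.N0=(alive,v0) N0.N1=(suspect,v1) N0.N2=(alive,v0) | N2.N0=(alive,v0) N2.N1=(suspect,v1) N2.N2=(alive,v0)
Op 5: gossip N0<->N2 -> N0.N0=(alive,v0) N0.N1=(suspect,v1) N0.N2=(alive,v0) | N2.N0=(alive,v0) N2.N1=(suspect,v1) N2.N2=(alive,v0)
Op 6: gossip N0<->N1 -> N0.N0=(alive,v0) N0.N1=(suspect,v1) N0.N2=(suspect,v1) | N1.N0=(alive,v0) N1.N1=(suspect,v1) N1.N2=(suspect,v1)
Op 7: N0 marks N1=dead -> (dead,v2)
Op 8: gossip N0<->N1 -> N0.N0=(alive,v0) N0.N1=(dead,v2) N0.N2=(suspect,v1) | N1.N0=(alive,v0) N1.N1=(dead,v2) N1.N2=(suspect,v1)
Op 9: gossip N2<->N1 -> N2.N0=(alive,v0) N2.N1=(dead,v2) N2.N2=(suspect,v1) | N1.N0=(alive,v0) N1.N1=(dead,v2) N1.N2=(suspect,v1)
Op 10: gossip N1<->N2 -> N1.N0=(alive,v0) N1.N1=(dead,v2) N1.N2=(suspect,v1) | N2.N0=(alive,v0) N2.N1=(dead,v2) N2.N2=(suspect,v1)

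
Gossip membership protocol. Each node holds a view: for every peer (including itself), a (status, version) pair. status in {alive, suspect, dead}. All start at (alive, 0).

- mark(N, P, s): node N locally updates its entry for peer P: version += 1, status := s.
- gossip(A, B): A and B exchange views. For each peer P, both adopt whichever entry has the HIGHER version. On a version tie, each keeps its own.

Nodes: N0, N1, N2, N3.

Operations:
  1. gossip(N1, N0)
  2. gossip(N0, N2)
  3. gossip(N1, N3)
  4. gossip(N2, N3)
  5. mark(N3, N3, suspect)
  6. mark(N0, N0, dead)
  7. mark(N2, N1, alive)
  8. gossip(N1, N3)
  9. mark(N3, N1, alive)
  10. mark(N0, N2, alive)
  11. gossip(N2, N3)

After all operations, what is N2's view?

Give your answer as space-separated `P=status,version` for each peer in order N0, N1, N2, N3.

Answer: N0=alive,0 N1=alive,1 N2=alive,0 N3=suspect,1

Derivation:
Op 1: gossip N1<->N0 -> N1.N0=(alive,v0) N1.N1=(alive,v0) N1.N2=(alive,v0) N1.N3=(alive,v0) | N0.N0=(alive,v0) N0.N1=(alive,v0) N0.N2=(alive,v0) N0.N3=(alive,v0)
Op 2: gossip N0<->N2 -> N0.N0=(alive,v0) N0.N1=(alive,v0) N0.N2=(alive,v0) N0.N3=(alive,v0) | N2.N0=(alive,v0) N2.N1=(alive,v0) N2.N2=(alive,v0) N2.N3=(alive,v0)
Op 3: gossip N1<->N3 -> N1.N0=(alive,v0) N1.N1=(alive,v0) N1.N2=(alive,v0) N1.N3=(alive,v0) | N3.N0=(alive,v0) N3.N1=(alive,v0) N3.N2=(alive,v0) N3.N3=(alive,v0)
Op 4: gossip N2<->N3 -> N2.N0=(alive,v0) N2.N1=(alive,v0) N2.N2=(alive,v0) N2.N3=(alive,v0) | N3.N0=(alive,v0) N3.N1=(alive,v0) N3.N2=(alive,v0) N3.N3=(alive,v0)
Op 5: N3 marks N3=suspect -> (suspect,v1)
Op 6: N0 marks N0=dead -> (dead,v1)
Op 7: N2 marks N1=alive -> (alive,v1)
Op 8: gossip N1<->N3 -> N1.N0=(alive,v0) N1.N1=(alive,v0) N1.N2=(alive,v0) N1.N3=(suspect,v1) | N3.N0=(alive,v0) N3.N1=(alive,v0) N3.N2=(alive,v0) N3.N3=(suspect,v1)
Op 9: N3 marks N1=alive -> (alive,v1)
Op 10: N0 marks N2=alive -> (alive,v1)
Op 11: gossip N2<->N3 -> N2.N0=(alive,v0) N2.N1=(alive,v1) N2.N2=(alive,v0) N2.N3=(suspect,v1) | N3.N0=(alive,v0) N3.N1=(alive,v1) N3.N2=(alive,v0) N3.N3=(suspect,v1)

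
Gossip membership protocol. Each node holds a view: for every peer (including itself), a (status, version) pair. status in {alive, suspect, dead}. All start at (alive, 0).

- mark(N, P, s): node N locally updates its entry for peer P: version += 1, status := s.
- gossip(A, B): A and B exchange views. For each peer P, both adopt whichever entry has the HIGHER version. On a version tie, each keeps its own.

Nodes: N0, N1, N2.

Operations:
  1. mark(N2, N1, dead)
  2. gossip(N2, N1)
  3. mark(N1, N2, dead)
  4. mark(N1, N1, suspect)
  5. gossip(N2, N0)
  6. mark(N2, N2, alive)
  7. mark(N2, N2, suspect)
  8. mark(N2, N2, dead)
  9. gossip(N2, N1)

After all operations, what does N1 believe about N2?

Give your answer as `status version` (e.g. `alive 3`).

Op 1: N2 marks N1=dead -> (dead,v1)
Op 2: gossip N2<->N1 -> N2.N0=(alive,v0) N2.N1=(dead,v1) N2.N2=(alive,v0) | N1.N0=(alive,v0) N1.N1=(dead,v1) N1.N2=(alive,v0)
Op 3: N1 marks N2=dead -> (dead,v1)
Op 4: N1 marks N1=suspect -> (suspect,v2)
Op 5: gossip N2<->N0 -> N2.N0=(alive,v0) N2.N1=(dead,v1) N2.N2=(alive,v0) | N0.N0=(alive,v0) N0.N1=(dead,v1) N0.N2=(alive,v0)
Op 6: N2 marks N2=alive -> (alive,v1)
Op 7: N2 marks N2=suspect -> (suspect,v2)
Op 8: N2 marks N2=dead -> (dead,v3)
Op 9: gossip N2<->N1 -> N2.N0=(alive,v0) N2.N1=(suspect,v2) N2.N2=(dead,v3) | N1.N0=(alive,v0) N1.N1=(suspect,v2) N1.N2=(dead,v3)

Answer: dead 3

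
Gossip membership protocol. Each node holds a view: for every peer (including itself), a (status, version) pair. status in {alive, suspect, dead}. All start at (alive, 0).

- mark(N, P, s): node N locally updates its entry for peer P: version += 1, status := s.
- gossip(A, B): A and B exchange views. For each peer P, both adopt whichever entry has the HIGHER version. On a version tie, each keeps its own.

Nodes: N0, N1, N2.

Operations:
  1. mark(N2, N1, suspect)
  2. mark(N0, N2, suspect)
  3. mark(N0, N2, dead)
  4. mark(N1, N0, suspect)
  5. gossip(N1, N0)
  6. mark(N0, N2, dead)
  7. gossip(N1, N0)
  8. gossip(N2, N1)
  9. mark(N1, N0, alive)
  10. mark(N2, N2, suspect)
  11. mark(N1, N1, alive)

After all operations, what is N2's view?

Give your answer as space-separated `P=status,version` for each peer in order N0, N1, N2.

Answer: N0=suspect,1 N1=suspect,1 N2=suspect,4

Derivation:
Op 1: N2 marks N1=suspect -> (suspect,v1)
Op 2: N0 marks N2=suspect -> (suspect,v1)
Op 3: N0 marks N2=dead -> (dead,v2)
Op 4: N1 marks N0=suspect -> (suspect,v1)
Op 5: gossip N1<->N0 -> N1.N0=(suspect,v1) N1.N1=(alive,v0) N1.N2=(dead,v2) | N0.N0=(suspect,v1) N0.N1=(alive,v0) N0.N2=(dead,v2)
Op 6: N0 marks N2=dead -> (dead,v3)
Op 7: gossip N1<->N0 -> N1.N0=(suspect,v1) N1.N1=(alive,v0) N1.N2=(dead,v3) | N0.N0=(suspect,v1) N0.N1=(alive,v0) N0.N2=(dead,v3)
Op 8: gossip N2<->N1 -> N2.N0=(suspect,v1) N2.N1=(suspect,v1) N2.N2=(dead,v3) | N1.N0=(suspect,v1) N1.N1=(suspect,v1) N1.N2=(dead,v3)
Op 9: N1 marks N0=alive -> (alive,v2)
Op 10: N2 marks N2=suspect -> (suspect,v4)
Op 11: N1 marks N1=alive -> (alive,v2)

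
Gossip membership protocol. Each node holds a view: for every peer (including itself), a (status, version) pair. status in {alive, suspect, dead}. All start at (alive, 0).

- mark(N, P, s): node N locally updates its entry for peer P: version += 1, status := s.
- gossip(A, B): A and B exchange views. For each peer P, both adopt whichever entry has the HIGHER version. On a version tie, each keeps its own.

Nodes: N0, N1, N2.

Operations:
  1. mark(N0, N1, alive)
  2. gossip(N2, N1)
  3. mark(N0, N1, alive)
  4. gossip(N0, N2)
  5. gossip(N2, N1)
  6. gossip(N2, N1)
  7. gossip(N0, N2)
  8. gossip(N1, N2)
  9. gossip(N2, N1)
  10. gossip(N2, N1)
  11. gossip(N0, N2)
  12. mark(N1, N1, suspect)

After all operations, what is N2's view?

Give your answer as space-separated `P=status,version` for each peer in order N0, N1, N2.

Op 1: N0 marks N1=alive -> (alive,v1)
Op 2: gossip N2<->N1 -> N2.N0=(alive,v0) N2.N1=(alive,v0) N2.N2=(alive,v0) | N1.N0=(alive,v0) N1.N1=(alive,v0) N1.N2=(alive,v0)
Op 3: N0 marks N1=alive -> (alive,v2)
Op 4: gossip N0<->N2 -> N0.N0=(alive,v0) N0.N1=(alive,v2) N0.N2=(alive,v0) | N2.N0=(alive,v0) N2.N1=(alive,v2) N2.N2=(alive,v0)
Op 5: gossip N2<->N1 -> N2.N0=(alive,v0) N2.N1=(alive,v2) N2.N2=(alive,v0) | N1.N0=(alive,v0) N1.N1=(alive,v2) N1.N2=(alive,v0)
Op 6: gossip N2<->N1 -> N2.N0=(alive,v0) N2.N1=(alive,v2) N2.N2=(alive,v0) | N1.N0=(alive,v0) N1.N1=(alive,v2) N1.N2=(alive,v0)
Op 7: gossip N0<->N2 -> N0.N0=(alive,v0) N0.N1=(alive,v2) N0.N2=(alive,v0) | N2.N0=(alive,v0) N2.N1=(alive,v2) N2.N2=(alive,v0)
Op 8: gossip N1<->N2 -> N1.N0=(alive,v0) N1.N1=(alive,v2) N1.N2=(alive,v0) | N2.N0=(alive,v0) N2.N1=(alive,v2) N2.N2=(alive,v0)
Op 9: gossip N2<->N1 -> N2.N0=(alive,v0) N2.N1=(alive,v2) N2.N2=(alive,v0) | N1.N0=(alive,v0) N1.N1=(alive,v2) N1.N2=(alive,v0)
Op 10: gossip N2<->N1 -> N2.N0=(alive,v0) N2.N1=(alive,v2) N2.N2=(alive,v0) | N1.N0=(alive,v0) N1.N1=(alive,v2) N1.N2=(alive,v0)
Op 11: gossip N0<->N2 -> N0.N0=(alive,v0) N0.N1=(alive,v2) N0.N2=(alive,v0) | N2.N0=(alive,v0) N2.N1=(alive,v2) N2.N2=(alive,v0)
Op 12: N1 marks N1=suspect -> (suspect,v3)

Answer: N0=alive,0 N1=alive,2 N2=alive,0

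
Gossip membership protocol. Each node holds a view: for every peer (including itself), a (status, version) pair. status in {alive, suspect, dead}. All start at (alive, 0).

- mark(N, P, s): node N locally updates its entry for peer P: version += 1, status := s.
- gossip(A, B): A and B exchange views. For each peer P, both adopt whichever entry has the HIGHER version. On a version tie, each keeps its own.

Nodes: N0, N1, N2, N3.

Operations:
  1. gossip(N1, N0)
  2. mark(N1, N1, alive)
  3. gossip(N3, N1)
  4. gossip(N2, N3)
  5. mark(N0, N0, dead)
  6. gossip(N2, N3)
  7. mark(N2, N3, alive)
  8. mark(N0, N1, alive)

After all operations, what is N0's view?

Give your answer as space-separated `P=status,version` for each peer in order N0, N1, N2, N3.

Answer: N0=dead,1 N1=alive,1 N2=alive,0 N3=alive,0

Derivation:
Op 1: gossip N1<->N0 -> N1.N0=(alive,v0) N1.N1=(alive,v0) N1.N2=(alive,v0) N1.N3=(alive,v0) | N0.N0=(alive,v0) N0.N1=(alive,v0) N0.N2=(alive,v0) N0.N3=(alive,v0)
Op 2: N1 marks N1=alive -> (alive,v1)
Op 3: gossip N3<->N1 -> N3.N0=(alive,v0) N3.N1=(alive,v1) N3.N2=(alive,v0) N3.N3=(alive,v0) | N1.N0=(alive,v0) N1.N1=(alive,v1) N1.N2=(alive,v0) N1.N3=(alive,v0)
Op 4: gossip N2<->N3 -> N2.N0=(alive,v0) N2.N1=(alive,v1) N2.N2=(alive,v0) N2.N3=(alive,v0) | N3.N0=(alive,v0) N3.N1=(alive,v1) N3.N2=(alive,v0) N3.N3=(alive,v0)
Op 5: N0 marks N0=dead -> (dead,v1)
Op 6: gossip N2<->N3 -> N2.N0=(alive,v0) N2.N1=(alive,v1) N2.N2=(alive,v0) N2.N3=(alive,v0) | N3.N0=(alive,v0) N3.N1=(alive,v1) N3.N2=(alive,v0) N3.N3=(alive,v0)
Op 7: N2 marks N3=alive -> (alive,v1)
Op 8: N0 marks N1=alive -> (alive,v1)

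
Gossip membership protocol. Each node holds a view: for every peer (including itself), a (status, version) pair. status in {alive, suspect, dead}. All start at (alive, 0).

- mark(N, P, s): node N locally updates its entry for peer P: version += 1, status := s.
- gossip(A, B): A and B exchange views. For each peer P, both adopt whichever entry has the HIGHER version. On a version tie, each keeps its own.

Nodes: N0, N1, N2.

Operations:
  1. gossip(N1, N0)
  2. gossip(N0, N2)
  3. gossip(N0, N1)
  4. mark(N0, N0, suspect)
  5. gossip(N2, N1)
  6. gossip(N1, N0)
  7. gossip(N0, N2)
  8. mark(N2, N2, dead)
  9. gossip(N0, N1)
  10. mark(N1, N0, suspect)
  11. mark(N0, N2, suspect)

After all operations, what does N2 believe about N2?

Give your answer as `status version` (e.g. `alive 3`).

Answer: dead 1

Derivation:
Op 1: gossip N1<->N0 -> N1.N0=(alive,v0) N1.N1=(alive,v0) N1.N2=(alive,v0) | N0.N0=(alive,v0) N0.N1=(alive,v0) N0.N2=(alive,v0)
Op 2: gossip N0<->N2 -> N0.N0=(alive,v0) N0.N1=(alive,v0) N0.N2=(alive,v0) | N2.N0=(alive,v0) N2.N1=(alive,v0) N2.N2=(alive,v0)
Op 3: gossip N0<->N1 -> N0.N0=(alive,v0) N0.N1=(alive,v0) N0.N2=(alive,v0) | N1.N0=(alive,v0) N1.N1=(alive,v0) N1.N2=(alive,v0)
Op 4: N0 marks N0=suspect -> (suspect,v1)
Op 5: gossip N2<->N1 -> N2.N0=(alive,v0) N2.N1=(alive,v0) N2.N2=(alive,v0) | N1.N0=(alive,v0) N1.N1=(alive,v0) N1.N2=(alive,v0)
Op 6: gossip N1<->N0 -> N1.N0=(suspect,v1) N1.N1=(alive,v0) N1.N2=(alive,v0) | N0.N0=(suspect,v1) N0.N1=(alive,v0) N0.N2=(alive,v0)
Op 7: gossip N0<->N2 -> N0.N0=(suspect,v1) N0.N1=(alive,v0) N0.N2=(alive,v0) | N2.N0=(suspect,v1) N2.N1=(alive,v0) N2.N2=(alive,v0)
Op 8: N2 marks N2=dead -> (dead,v1)
Op 9: gossip N0<->N1 -> N0.N0=(suspect,v1) N0.N1=(alive,v0) N0.N2=(alive,v0) | N1.N0=(suspect,v1) N1.N1=(alive,v0) N1.N2=(alive,v0)
Op 10: N1 marks N0=suspect -> (suspect,v2)
Op 11: N0 marks N2=suspect -> (suspect,v1)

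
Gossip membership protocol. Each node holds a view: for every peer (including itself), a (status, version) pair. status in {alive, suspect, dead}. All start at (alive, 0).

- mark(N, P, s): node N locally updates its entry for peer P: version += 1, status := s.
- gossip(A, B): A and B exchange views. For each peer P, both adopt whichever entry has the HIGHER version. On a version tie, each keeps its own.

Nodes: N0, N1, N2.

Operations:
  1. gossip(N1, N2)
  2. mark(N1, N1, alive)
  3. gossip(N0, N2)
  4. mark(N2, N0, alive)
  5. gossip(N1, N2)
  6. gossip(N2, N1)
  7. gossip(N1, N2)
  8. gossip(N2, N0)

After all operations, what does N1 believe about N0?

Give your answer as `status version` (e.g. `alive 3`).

Op 1: gossip N1<->N2 -> N1.N0=(alive,v0) N1.N1=(alive,v0) N1.N2=(alive,v0) | N2.N0=(alive,v0) N2.N1=(alive,v0) N2.N2=(alive,v0)
Op 2: N1 marks N1=alive -> (alive,v1)
Op 3: gossip N0<->N2 -> N0.N0=(alive,v0) N0.N1=(alive,v0) N0.N2=(alive,v0) | N2.N0=(alive,v0) N2.N1=(alive,v0) N2.N2=(alive,v0)
Op 4: N2 marks N0=alive -> (alive,v1)
Op 5: gossip N1<->N2 -> N1.N0=(alive,v1) N1.N1=(alive,v1) N1.N2=(alive,v0) | N2.N0=(alive,v1) N2.N1=(alive,v1) N2.N2=(alive,v0)
Op 6: gossip N2<->N1 -> N2.N0=(alive,v1) N2.N1=(alive,v1) N2.N2=(alive,v0) | N1.N0=(alive,v1) N1.N1=(alive,v1) N1.N2=(alive,v0)
Op 7: gossip N1<->N2 -> N1.N0=(alive,v1) N1.N1=(alive,v1) N1.N2=(alive,v0) | N2.N0=(alive,v1) N2.N1=(alive,v1) N2.N2=(alive,v0)
Op 8: gossip N2<->N0 -> N2.N0=(alive,v1) N2.N1=(alive,v1) N2.N2=(alive,v0) | N0.N0=(alive,v1) N0.N1=(alive,v1) N0.N2=(alive,v0)

Answer: alive 1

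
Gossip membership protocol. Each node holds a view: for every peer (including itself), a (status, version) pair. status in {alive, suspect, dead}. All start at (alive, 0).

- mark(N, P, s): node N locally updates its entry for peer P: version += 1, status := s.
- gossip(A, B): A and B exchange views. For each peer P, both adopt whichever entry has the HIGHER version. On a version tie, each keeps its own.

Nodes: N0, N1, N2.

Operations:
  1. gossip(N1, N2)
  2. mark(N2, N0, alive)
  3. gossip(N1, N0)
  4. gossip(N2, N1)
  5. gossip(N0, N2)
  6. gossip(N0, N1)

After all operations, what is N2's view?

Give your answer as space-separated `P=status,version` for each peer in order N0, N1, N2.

Op 1: gossip N1<->N2 -> N1.N0=(alive,v0) N1.N1=(alive,v0) N1.N2=(alive,v0) | N2.N0=(alive,v0) N2.N1=(alive,v0) N2.N2=(alive,v0)
Op 2: N2 marks N0=alive -> (alive,v1)
Op 3: gossip N1<->N0 -> N1.N0=(alive,v0) N1.N1=(alive,v0) N1.N2=(alive,v0) | N0.N0=(alive,v0) N0.N1=(alive,v0) N0.N2=(alive,v0)
Op 4: gossip N2<->N1 -> N2.N0=(alive,v1) N2.N1=(alive,v0) N2.N2=(alive,v0) | N1.N0=(alive,v1) N1.N1=(alive,v0) N1.N2=(alive,v0)
Op 5: gossip N0<->N2 -> N0.N0=(alive,v1) N0.N1=(alive,v0) N0.N2=(alive,v0) | N2.N0=(alive,v1) N2.N1=(alive,v0) N2.N2=(alive,v0)
Op 6: gossip N0<->N1 -> N0.N0=(alive,v1) N0.N1=(alive,v0) N0.N2=(alive,v0) | N1.N0=(alive,v1) N1.N1=(alive,v0) N1.N2=(alive,v0)

Answer: N0=alive,1 N1=alive,0 N2=alive,0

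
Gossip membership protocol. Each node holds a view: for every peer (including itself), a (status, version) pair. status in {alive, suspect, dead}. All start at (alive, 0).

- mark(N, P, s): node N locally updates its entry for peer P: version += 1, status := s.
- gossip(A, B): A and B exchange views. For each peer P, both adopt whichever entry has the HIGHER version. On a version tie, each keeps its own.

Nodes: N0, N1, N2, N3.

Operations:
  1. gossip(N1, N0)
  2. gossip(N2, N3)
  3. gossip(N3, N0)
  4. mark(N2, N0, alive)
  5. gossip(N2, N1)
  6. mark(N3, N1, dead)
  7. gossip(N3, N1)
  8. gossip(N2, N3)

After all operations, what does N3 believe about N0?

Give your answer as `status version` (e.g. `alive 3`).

Op 1: gossip N1<->N0 -> N1.N0=(alive,v0) N1.N1=(alive,v0) N1.N2=(alive,v0) N1.N3=(alive,v0) | N0.N0=(alive,v0) N0.N1=(alive,v0) N0.N2=(alive,v0) N0.N3=(alive,v0)
Op 2: gossip N2<->N3 -> N2.N0=(alive,v0) N2.N1=(alive,v0) N2.N2=(alive,v0) N2.N3=(alive,v0) | N3.N0=(alive,v0) N3.N1=(alive,v0) N3.N2=(alive,v0) N3.N3=(alive,v0)
Op 3: gossip N3<->N0 -> N3.N0=(alive,v0) N3.N1=(alive,v0) N3.N2=(alive,v0) N3.N3=(alive,v0) | N0.N0=(alive,v0) N0.N1=(alive,v0) N0.N2=(alive,v0) N0.N3=(alive,v0)
Op 4: N2 marks N0=alive -> (alive,v1)
Op 5: gossip N2<->N1 -> N2.N0=(alive,v1) N2.N1=(alive,v0) N2.N2=(alive,v0) N2.N3=(alive,v0) | N1.N0=(alive,v1) N1.N1=(alive,v0) N1.N2=(alive,v0) N1.N3=(alive,v0)
Op 6: N3 marks N1=dead -> (dead,v1)
Op 7: gossip N3<->N1 -> N3.N0=(alive,v1) N3.N1=(dead,v1) N3.N2=(alive,v0) N3.N3=(alive,v0) | N1.N0=(alive,v1) N1.N1=(dead,v1) N1.N2=(alive,v0) N1.N3=(alive,v0)
Op 8: gossip N2<->N3 -> N2.N0=(alive,v1) N2.N1=(dead,v1) N2.N2=(alive,v0) N2.N3=(alive,v0) | N3.N0=(alive,v1) N3.N1=(dead,v1) N3.N2=(alive,v0) N3.N3=(alive,v0)

Answer: alive 1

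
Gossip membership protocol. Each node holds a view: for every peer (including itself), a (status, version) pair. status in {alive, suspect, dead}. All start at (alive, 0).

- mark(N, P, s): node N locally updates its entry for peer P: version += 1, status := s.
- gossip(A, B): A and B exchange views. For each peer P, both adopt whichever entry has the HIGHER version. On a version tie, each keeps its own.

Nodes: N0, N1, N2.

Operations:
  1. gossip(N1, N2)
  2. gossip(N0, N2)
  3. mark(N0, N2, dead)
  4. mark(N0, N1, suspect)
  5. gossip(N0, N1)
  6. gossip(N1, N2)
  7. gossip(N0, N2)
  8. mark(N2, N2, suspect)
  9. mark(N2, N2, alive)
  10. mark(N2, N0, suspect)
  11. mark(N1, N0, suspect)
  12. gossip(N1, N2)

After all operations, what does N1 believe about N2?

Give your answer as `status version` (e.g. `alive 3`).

Answer: alive 3

Derivation:
Op 1: gossip N1<->N2 -> N1.N0=(alive,v0) N1.N1=(alive,v0) N1.N2=(alive,v0) | N2.N0=(alive,v0) N2.N1=(alive,v0) N2.N2=(alive,v0)
Op 2: gossip N0<->N2 -> N0.N0=(alive,v0) N0.N1=(alive,v0) N0.N2=(alive,v0) | N2.N0=(alive,v0) N2.N1=(alive,v0) N2.N2=(alive,v0)
Op 3: N0 marks N2=dead -> (dead,v1)
Op 4: N0 marks N1=suspect -> (suspect,v1)
Op 5: gossip N0<->N1 -> N0.N0=(alive,v0) N0.N1=(suspect,v1) N0.N2=(dead,v1) | N1.N0=(alive,v0) N1.N1=(suspect,v1) N1.N2=(dead,v1)
Op 6: gossip N1<->N2 -> N1.N0=(alive,v0) N1.N1=(suspect,v1) N1.N2=(dead,v1) | N2.N0=(alive,v0) N2.N1=(suspect,v1) N2.N2=(dead,v1)
Op 7: gossip N0<->N2 -> N0.N0=(alive,v0) N0.N1=(suspect,v1) N0.N2=(dead,v1) | N2.N0=(alive,v0) N2.N1=(suspect,v1) N2.N2=(dead,v1)
Op 8: N2 marks N2=suspect -> (suspect,v2)
Op 9: N2 marks N2=alive -> (alive,v3)
Op 10: N2 marks N0=suspect -> (suspect,v1)
Op 11: N1 marks N0=suspect -> (suspect,v1)
Op 12: gossip N1<->N2 -> N1.N0=(suspect,v1) N1.N1=(suspect,v1) N1.N2=(alive,v3) | N2.N0=(suspect,v1) N2.N1=(suspect,v1) N2.N2=(alive,v3)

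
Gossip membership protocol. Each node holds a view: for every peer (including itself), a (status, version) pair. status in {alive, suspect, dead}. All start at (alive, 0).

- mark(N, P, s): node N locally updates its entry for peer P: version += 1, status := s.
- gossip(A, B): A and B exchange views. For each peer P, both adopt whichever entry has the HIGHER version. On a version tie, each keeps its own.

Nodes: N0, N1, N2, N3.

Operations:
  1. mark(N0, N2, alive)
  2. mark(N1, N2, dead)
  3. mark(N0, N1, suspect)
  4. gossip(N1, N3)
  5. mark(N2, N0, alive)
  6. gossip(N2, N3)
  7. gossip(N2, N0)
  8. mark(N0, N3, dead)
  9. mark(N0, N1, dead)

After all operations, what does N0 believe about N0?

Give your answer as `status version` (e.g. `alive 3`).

Op 1: N0 marks N2=alive -> (alive,v1)
Op 2: N1 marks N2=dead -> (dead,v1)
Op 3: N0 marks N1=suspect -> (suspect,v1)
Op 4: gossip N1<->N3 -> N1.N0=(alive,v0) N1.N1=(alive,v0) N1.N2=(dead,v1) N1.N3=(alive,v0) | N3.N0=(alive,v0) N3.N1=(alive,v0) N3.N2=(dead,v1) N3.N3=(alive,v0)
Op 5: N2 marks N0=alive -> (alive,v1)
Op 6: gossip N2<->N3 -> N2.N0=(alive,v1) N2.N1=(alive,v0) N2.N2=(dead,v1) N2.N3=(alive,v0) | N3.N0=(alive,v1) N3.N1=(alive,v0) N3.N2=(dead,v1) N3.N3=(alive,v0)
Op 7: gossip N2<->N0 -> N2.N0=(alive,v1) N2.N1=(suspect,v1) N2.N2=(dead,v1) N2.N3=(alive,v0) | N0.N0=(alive,v1) N0.N1=(suspect,v1) N0.N2=(alive,v1) N0.N3=(alive,v0)
Op 8: N0 marks N3=dead -> (dead,v1)
Op 9: N0 marks N1=dead -> (dead,v2)

Answer: alive 1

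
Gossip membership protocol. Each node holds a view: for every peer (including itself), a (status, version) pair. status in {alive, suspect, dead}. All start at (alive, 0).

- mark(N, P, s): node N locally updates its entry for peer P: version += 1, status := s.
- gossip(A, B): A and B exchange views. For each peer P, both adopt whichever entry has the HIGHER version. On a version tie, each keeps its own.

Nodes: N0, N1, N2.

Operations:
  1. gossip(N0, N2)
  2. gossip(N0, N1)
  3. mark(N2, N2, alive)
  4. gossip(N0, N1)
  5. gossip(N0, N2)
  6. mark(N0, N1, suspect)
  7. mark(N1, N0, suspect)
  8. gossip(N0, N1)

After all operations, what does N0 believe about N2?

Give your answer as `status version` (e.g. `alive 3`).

Op 1: gossip N0<->N2 -> N0.N0=(alive,v0) N0.N1=(alive,v0) N0.N2=(alive,v0) | N2.N0=(alive,v0) N2.N1=(alive,v0) N2.N2=(alive,v0)
Op 2: gossip N0<->N1 -> N0.N0=(alive,v0) N0.N1=(alive,v0) N0.N2=(alive,v0) | N1.N0=(alive,v0) N1.N1=(alive,v0) N1.N2=(alive,v0)
Op 3: N2 marks N2=alive -> (alive,v1)
Op 4: gossip N0<->N1 -> N0.N0=(alive,v0) N0.N1=(alive,v0) N0.N2=(alive,v0) | N1.N0=(alive,v0) N1.N1=(alive,v0) N1.N2=(alive,v0)
Op 5: gossip N0<->N2 -> N0.N0=(alive,v0) N0.N1=(alive,v0) N0.N2=(alive,v1) | N2.N0=(alive,v0) N2.N1=(alive,v0) N2.N2=(alive,v1)
Op 6: N0 marks N1=suspect -> (suspect,v1)
Op 7: N1 marks N0=suspect -> (suspect,v1)
Op 8: gossip N0<->N1 -> N0.N0=(suspect,v1) N0.N1=(suspect,v1) N0.N2=(alive,v1) | N1.N0=(suspect,v1) N1.N1=(suspect,v1) N1.N2=(alive,v1)

Answer: alive 1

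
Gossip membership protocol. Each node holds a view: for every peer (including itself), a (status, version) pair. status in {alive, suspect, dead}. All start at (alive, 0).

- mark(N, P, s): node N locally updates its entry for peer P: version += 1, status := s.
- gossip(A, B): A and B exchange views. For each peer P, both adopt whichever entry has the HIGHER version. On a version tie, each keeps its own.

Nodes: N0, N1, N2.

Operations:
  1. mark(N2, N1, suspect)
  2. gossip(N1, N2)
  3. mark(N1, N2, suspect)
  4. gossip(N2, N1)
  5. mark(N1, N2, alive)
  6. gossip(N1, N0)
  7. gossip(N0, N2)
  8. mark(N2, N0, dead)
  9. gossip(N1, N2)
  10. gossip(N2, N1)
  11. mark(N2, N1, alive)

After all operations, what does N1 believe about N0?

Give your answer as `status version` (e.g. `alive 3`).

Answer: dead 1

Derivation:
Op 1: N2 marks N1=suspect -> (suspect,v1)
Op 2: gossip N1<->N2 -> N1.N0=(alive,v0) N1.N1=(suspect,v1) N1.N2=(alive,v0) | N2.N0=(alive,v0) N2.N1=(suspect,v1) N2.N2=(alive,v0)
Op 3: N1 marks N2=suspect -> (suspect,v1)
Op 4: gossip N2<->N1 -> N2.N0=(alive,v0) N2.N1=(suspect,v1) N2.N2=(suspect,v1) | N1.N0=(alive,v0) N1.N1=(suspect,v1) N1.N2=(suspect,v1)
Op 5: N1 marks N2=alive -> (alive,v2)
Op 6: gossip N1<->N0 -> N1.N0=(alive,v0) N1.N1=(suspect,v1) N1.N2=(alive,v2) | N0.N0=(alive,v0) N0.N1=(suspect,v1) N0.N2=(alive,v2)
Op 7: gossip N0<->N2 -> N0.N0=(alive,v0) N0.N1=(suspect,v1) N0.N2=(alive,v2) | N2.N0=(alive,v0) N2.N1=(suspect,v1) N2.N2=(alive,v2)
Op 8: N2 marks N0=dead -> (dead,v1)
Op 9: gossip N1<->N2 -> N1.N0=(dead,v1) N1.N1=(suspect,v1) N1.N2=(alive,v2) | N2.N0=(dead,v1) N2.N1=(suspect,v1) N2.N2=(alive,v2)
Op 10: gossip N2<->N1 -> N2.N0=(dead,v1) N2.N1=(suspect,v1) N2.N2=(alive,v2) | N1.N0=(dead,v1) N1.N1=(suspect,v1) N1.N2=(alive,v2)
Op 11: N2 marks N1=alive -> (alive,v2)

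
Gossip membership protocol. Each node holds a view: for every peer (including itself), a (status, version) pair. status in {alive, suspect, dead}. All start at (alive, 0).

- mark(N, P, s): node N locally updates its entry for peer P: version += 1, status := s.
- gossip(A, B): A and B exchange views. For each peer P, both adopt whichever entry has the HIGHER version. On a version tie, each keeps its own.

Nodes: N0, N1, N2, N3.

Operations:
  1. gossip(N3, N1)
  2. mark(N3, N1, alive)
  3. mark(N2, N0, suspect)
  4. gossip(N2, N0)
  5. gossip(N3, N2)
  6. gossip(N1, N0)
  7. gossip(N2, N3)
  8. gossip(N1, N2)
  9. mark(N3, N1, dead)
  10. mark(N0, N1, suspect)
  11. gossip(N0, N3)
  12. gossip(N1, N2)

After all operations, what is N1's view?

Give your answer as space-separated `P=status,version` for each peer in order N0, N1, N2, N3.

Answer: N0=suspect,1 N1=alive,1 N2=alive,0 N3=alive,0

Derivation:
Op 1: gossip N3<->N1 -> N3.N0=(alive,v0) N3.N1=(alive,v0) N3.N2=(alive,v0) N3.N3=(alive,v0) | N1.N0=(alive,v0) N1.N1=(alive,v0) N1.N2=(alive,v0) N1.N3=(alive,v0)
Op 2: N3 marks N1=alive -> (alive,v1)
Op 3: N2 marks N0=suspect -> (suspect,v1)
Op 4: gossip N2<->N0 -> N2.N0=(suspect,v1) N2.N1=(alive,v0) N2.N2=(alive,v0) N2.N3=(alive,v0) | N0.N0=(suspect,v1) N0.N1=(alive,v0) N0.N2=(alive,v0) N0.N3=(alive,v0)
Op 5: gossip N3<->N2 -> N3.N0=(suspect,v1) N3.N1=(alive,v1) N3.N2=(alive,v0) N3.N3=(alive,v0) | N2.N0=(suspect,v1) N2.N1=(alive,v1) N2.N2=(alive,v0) N2.N3=(alive,v0)
Op 6: gossip N1<->N0 -> N1.N0=(suspect,v1) N1.N1=(alive,v0) N1.N2=(alive,v0) N1.N3=(alive,v0) | N0.N0=(suspect,v1) N0.N1=(alive,v0) N0.N2=(alive,v0) N0.N3=(alive,v0)
Op 7: gossip N2<->N3 -> N2.N0=(suspect,v1) N2.N1=(alive,v1) N2.N2=(alive,v0) N2.N3=(alive,v0) | N3.N0=(suspect,v1) N3.N1=(alive,v1) N3.N2=(alive,v0) N3.N3=(alive,v0)
Op 8: gossip N1<->N2 -> N1.N0=(suspect,v1) N1.N1=(alive,v1) N1.N2=(alive,v0) N1.N3=(alive,v0) | N2.N0=(suspect,v1) N2.N1=(alive,v1) N2.N2=(alive,v0) N2.N3=(alive,v0)
Op 9: N3 marks N1=dead -> (dead,v2)
Op 10: N0 marks N1=suspect -> (suspect,v1)
Op 11: gossip N0<->N3 -> N0.N0=(suspect,v1) N0.N1=(dead,v2) N0.N2=(alive,v0) N0.N3=(alive,v0) | N3.N0=(suspect,v1) N3.N1=(dead,v2) N3.N2=(alive,v0) N3.N3=(alive,v0)
Op 12: gossip N1<->N2 -> N1.N0=(suspect,v1) N1.N1=(alive,v1) N1.N2=(alive,v0) N1.N3=(alive,v0) | N2.N0=(suspect,v1) N2.N1=(alive,v1) N2.N2=(alive,v0) N2.N3=(alive,v0)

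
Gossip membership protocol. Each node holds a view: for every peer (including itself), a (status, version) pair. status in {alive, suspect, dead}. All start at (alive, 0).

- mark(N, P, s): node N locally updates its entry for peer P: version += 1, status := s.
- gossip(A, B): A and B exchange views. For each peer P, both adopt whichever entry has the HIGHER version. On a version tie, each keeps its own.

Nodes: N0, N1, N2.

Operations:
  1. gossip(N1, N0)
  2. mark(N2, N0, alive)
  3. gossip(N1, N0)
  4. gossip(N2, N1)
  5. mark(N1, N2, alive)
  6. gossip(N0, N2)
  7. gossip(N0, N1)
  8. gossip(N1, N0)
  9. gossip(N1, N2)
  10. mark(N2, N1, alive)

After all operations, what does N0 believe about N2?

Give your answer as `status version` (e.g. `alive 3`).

Op 1: gossip N1<->N0 -> N1.N0=(alive,v0) N1.N1=(alive,v0) N1.N2=(alive,v0) | N0.N0=(alive,v0) N0.N1=(alive,v0) N0.N2=(alive,v0)
Op 2: N2 marks N0=alive -> (alive,v1)
Op 3: gossip N1<->N0 -> N1.N0=(alive,v0) N1.N1=(alive,v0) N1.N2=(alive,v0) | N0.N0=(alive,v0) N0.N1=(alive,v0) N0.N2=(alive,v0)
Op 4: gossip N2<->N1 -> N2.N0=(alive,v1) N2.N1=(alive,v0) N2.N2=(alive,v0) | N1.N0=(alive,v1) N1.N1=(alive,v0) N1.N2=(alive,v0)
Op 5: N1 marks N2=alive -> (alive,v1)
Op 6: gossip N0<->N2 -> N0.N0=(alive,v1) N0.N1=(alive,v0) N0.N2=(alive,v0) | N2.N0=(alive,v1) N2.N1=(alive,v0) N2.N2=(alive,v0)
Op 7: gossip N0<->N1 -> N0.N0=(alive,v1) N0.N1=(alive,v0) N0.N2=(alive,v1) | N1.N0=(alive,v1) N1.N1=(alive,v0) N1.N2=(alive,v1)
Op 8: gossip N1<->N0 -> N1.N0=(alive,v1) N1.N1=(alive,v0) N1.N2=(alive,v1) | N0.N0=(alive,v1) N0.N1=(alive,v0) N0.N2=(alive,v1)
Op 9: gossip N1<->N2 -> N1.N0=(alive,v1) N1.N1=(alive,v0) N1.N2=(alive,v1) | N2.N0=(alive,v1) N2.N1=(alive,v0) N2.N2=(alive,v1)
Op 10: N2 marks N1=alive -> (alive,v1)

Answer: alive 1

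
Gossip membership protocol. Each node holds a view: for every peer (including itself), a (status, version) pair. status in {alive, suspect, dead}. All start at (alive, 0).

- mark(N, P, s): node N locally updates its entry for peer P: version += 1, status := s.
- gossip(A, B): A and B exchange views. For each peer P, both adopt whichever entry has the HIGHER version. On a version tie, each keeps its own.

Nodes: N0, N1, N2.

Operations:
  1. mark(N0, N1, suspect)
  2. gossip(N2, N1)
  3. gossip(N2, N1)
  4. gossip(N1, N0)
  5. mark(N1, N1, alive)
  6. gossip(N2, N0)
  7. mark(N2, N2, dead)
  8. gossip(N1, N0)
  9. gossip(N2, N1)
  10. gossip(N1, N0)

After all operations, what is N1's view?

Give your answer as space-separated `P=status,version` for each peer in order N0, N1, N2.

Answer: N0=alive,0 N1=alive,2 N2=dead,1

Derivation:
Op 1: N0 marks N1=suspect -> (suspect,v1)
Op 2: gossip N2<->N1 -> N2.N0=(alive,v0) N2.N1=(alive,v0) N2.N2=(alive,v0) | N1.N0=(alive,v0) N1.N1=(alive,v0) N1.N2=(alive,v0)
Op 3: gossip N2<->N1 -> N2.N0=(alive,v0) N2.N1=(alive,v0) N2.N2=(alive,v0) | N1.N0=(alive,v0) N1.N1=(alive,v0) N1.N2=(alive,v0)
Op 4: gossip N1<->N0 -> N1.N0=(alive,v0) N1.N1=(suspect,v1) N1.N2=(alive,v0) | N0.N0=(alive,v0) N0.N1=(suspect,v1) N0.N2=(alive,v0)
Op 5: N1 marks N1=alive -> (alive,v2)
Op 6: gossip N2<->N0 -> N2.N0=(alive,v0) N2.N1=(suspect,v1) N2.N2=(alive,v0) | N0.N0=(alive,v0) N0.N1=(suspect,v1) N0.N2=(alive,v0)
Op 7: N2 marks N2=dead -> (dead,v1)
Op 8: gossip N1<->N0 -> N1.N0=(alive,v0) N1.N1=(alive,v2) N1.N2=(alive,v0) | N0.N0=(alive,v0) N0.N1=(alive,v2) N0.N2=(alive,v0)
Op 9: gossip N2<->N1 -> N2.N0=(alive,v0) N2.N1=(alive,v2) N2.N2=(dead,v1) | N1.N0=(alive,v0) N1.N1=(alive,v2) N1.N2=(dead,v1)
Op 10: gossip N1<->N0 -> N1.N0=(alive,v0) N1.N1=(alive,v2) N1.N2=(dead,v1) | N0.N0=(alive,v0) N0.N1=(alive,v2) N0.N2=(dead,v1)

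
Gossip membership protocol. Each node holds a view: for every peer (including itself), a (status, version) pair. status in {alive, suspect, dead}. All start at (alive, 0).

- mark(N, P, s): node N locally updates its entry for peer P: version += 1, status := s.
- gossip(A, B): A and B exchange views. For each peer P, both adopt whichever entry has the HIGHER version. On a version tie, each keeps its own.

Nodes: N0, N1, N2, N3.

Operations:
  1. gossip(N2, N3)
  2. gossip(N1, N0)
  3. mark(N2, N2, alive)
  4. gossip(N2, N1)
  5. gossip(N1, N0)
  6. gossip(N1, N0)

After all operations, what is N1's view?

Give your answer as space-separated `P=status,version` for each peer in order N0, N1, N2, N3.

Answer: N0=alive,0 N1=alive,0 N2=alive,1 N3=alive,0

Derivation:
Op 1: gossip N2<->N3 -> N2.N0=(alive,v0) N2.N1=(alive,v0) N2.N2=(alive,v0) N2.N3=(alive,v0) | N3.N0=(alive,v0) N3.N1=(alive,v0) N3.N2=(alive,v0) N3.N3=(alive,v0)
Op 2: gossip N1<->N0 -> N1.N0=(alive,v0) N1.N1=(alive,v0) N1.N2=(alive,v0) N1.N3=(alive,v0) | N0.N0=(alive,v0) N0.N1=(alive,v0) N0.N2=(alive,v0) N0.N3=(alive,v0)
Op 3: N2 marks N2=alive -> (alive,v1)
Op 4: gossip N2<->N1 -> N2.N0=(alive,v0) N2.N1=(alive,v0) N2.N2=(alive,v1) N2.N3=(alive,v0) | N1.N0=(alive,v0) N1.N1=(alive,v0) N1.N2=(alive,v1) N1.N3=(alive,v0)
Op 5: gossip N1<->N0 -> N1.N0=(alive,v0) N1.N1=(alive,v0) N1.N2=(alive,v1) N1.N3=(alive,v0) | N0.N0=(alive,v0) N0.N1=(alive,v0) N0.N2=(alive,v1) N0.N3=(alive,v0)
Op 6: gossip N1<->N0 -> N1.N0=(alive,v0) N1.N1=(alive,v0) N1.N2=(alive,v1) N1.N3=(alive,v0) | N0.N0=(alive,v0) N0.N1=(alive,v0) N0.N2=(alive,v1) N0.N3=(alive,v0)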